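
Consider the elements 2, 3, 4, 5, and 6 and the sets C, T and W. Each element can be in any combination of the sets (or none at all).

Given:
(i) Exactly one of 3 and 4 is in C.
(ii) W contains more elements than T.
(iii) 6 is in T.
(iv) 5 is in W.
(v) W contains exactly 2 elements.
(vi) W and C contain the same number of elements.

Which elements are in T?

T = {6}

From (iii): 6 ∈ T.
From (iv): 5 ∈ W.
Suppose 2 ∈ T: no assignment then satisfies all the clues, so 2 ∉ T.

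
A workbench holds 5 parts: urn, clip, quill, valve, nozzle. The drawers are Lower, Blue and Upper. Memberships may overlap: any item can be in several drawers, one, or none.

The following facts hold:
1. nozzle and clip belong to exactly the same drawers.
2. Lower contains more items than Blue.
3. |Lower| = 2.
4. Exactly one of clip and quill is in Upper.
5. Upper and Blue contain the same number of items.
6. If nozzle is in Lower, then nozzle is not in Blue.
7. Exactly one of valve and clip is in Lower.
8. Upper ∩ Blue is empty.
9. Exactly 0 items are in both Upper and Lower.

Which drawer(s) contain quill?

quill: Upper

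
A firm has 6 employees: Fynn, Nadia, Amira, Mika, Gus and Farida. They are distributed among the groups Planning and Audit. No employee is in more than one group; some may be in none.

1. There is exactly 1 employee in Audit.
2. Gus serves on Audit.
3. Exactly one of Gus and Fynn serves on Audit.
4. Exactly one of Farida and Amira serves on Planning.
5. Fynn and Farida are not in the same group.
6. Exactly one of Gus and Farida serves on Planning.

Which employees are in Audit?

Audit = {Gus}

From (2): Gus ∈ Audit.
(1): Audit already has 1, so the rest are out.
(6) (exactly one): Farida ∈ Planning.
(4) (exactly one): Amira ∉ Planning.
(5): Fynn ∉ Planning.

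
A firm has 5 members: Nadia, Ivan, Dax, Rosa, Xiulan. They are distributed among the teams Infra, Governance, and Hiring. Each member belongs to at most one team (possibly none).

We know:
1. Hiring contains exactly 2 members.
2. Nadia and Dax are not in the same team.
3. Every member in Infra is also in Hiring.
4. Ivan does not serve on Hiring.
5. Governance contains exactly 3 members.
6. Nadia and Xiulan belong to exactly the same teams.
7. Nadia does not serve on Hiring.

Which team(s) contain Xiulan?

Xiulan: Governance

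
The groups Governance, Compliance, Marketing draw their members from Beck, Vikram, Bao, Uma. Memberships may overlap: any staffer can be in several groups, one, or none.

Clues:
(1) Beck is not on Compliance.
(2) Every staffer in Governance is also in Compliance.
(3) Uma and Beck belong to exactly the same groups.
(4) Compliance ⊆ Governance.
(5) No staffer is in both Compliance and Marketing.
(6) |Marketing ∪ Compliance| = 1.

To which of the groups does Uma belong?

Uma: none

From (1): Beck ∉ Compliance.
(2) contrapositive: Beck ∉ Governance.
(3): Uma matches Beck: Uma ∉ Governance.
(3): Uma matches Beck: Uma ∉ Compliance.
Suppose Uma ∈ Marketing: no assignment then satisfies all the clues, so Uma ∉ Marketing.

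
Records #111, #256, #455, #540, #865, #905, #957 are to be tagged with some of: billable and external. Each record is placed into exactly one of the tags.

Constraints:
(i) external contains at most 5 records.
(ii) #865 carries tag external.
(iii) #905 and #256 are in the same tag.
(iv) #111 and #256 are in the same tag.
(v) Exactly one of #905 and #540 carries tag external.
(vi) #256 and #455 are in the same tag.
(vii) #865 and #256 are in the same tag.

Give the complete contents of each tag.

From (ii): #865 ∈ external.
(vii): #256 matches #865: #256 ∉ billable.
(vii): #256 matches #865: #256 ∈ external.
(iii): #905 matches #256: #905 ∉ billable.
(iii): #905 matches #256: #905 ∈ external.
(iv): #111 matches #256: #111 ∉ billable.
(iv): #111 matches #256: #111 ∈ external.
(v) (exactly one): #540 ∉ external.
(vi): #455 matches #256: #455 ∉ billable.
(vi): #455 matches #256: #455 ∈ external.
Only one tag left: #540 ∈ billable.
Only one tag left: #957 ∈ billable.

billable = {#540, #957}; external = {#111, #256, #455, #865, #905}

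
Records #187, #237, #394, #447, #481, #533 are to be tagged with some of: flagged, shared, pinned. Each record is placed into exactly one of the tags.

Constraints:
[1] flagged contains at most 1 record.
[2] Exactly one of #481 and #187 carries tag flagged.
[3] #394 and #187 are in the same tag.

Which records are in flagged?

flagged = {#481}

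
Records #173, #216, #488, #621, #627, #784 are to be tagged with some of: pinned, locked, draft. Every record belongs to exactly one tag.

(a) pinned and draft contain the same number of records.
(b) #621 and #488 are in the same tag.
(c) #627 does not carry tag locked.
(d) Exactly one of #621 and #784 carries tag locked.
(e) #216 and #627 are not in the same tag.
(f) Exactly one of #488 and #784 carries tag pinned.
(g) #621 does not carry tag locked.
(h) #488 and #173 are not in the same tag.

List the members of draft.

draft = {#173, #627}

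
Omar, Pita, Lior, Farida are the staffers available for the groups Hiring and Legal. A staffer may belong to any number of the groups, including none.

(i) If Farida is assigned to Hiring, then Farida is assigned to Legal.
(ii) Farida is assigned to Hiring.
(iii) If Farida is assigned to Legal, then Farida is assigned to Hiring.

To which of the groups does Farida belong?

Farida: Hiring, Legal

From (ii): Farida ∈ Hiring.
(i): Farida ∈ Legal.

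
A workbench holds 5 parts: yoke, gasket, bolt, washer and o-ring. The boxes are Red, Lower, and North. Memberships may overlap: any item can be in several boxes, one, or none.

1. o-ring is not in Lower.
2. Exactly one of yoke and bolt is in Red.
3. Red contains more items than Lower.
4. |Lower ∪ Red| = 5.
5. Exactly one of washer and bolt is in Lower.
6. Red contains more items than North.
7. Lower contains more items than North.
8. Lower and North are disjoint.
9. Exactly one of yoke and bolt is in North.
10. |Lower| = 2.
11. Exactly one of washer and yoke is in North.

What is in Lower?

Lower = {bolt, gasket}

From (1): o-ring ∉ Lower.
Suppose yoke ∈ Lower: no assignment then satisfies all the clues, so yoke ∉ Lower.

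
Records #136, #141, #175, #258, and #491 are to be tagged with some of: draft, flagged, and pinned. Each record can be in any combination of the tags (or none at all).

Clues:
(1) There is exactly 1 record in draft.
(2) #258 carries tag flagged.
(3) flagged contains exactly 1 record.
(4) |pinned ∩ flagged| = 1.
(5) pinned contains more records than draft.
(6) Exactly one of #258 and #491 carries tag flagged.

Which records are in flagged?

From (2): #258 ∈ flagged.
(3): flagged already has 1, so the rest are out.

flagged = {#258}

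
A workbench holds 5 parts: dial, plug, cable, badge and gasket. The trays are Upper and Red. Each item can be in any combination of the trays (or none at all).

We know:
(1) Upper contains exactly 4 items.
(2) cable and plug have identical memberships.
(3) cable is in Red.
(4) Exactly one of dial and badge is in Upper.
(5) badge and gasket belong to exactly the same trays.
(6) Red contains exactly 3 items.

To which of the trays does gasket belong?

gasket: Upper

From (3): cable ∈ Red.
(2): plug matches cable: plug ∈ Red.
Suppose gasket ∉ Upper: no assignment then satisfies all the clues, so gasket ∈ Upper.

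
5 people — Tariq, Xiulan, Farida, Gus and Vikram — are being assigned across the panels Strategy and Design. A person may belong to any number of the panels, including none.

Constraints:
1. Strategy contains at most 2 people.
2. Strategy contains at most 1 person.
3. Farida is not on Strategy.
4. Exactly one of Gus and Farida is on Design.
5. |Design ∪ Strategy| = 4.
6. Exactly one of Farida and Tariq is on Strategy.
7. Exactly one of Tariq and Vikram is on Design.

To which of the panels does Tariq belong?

Tariq: Strategy

From (3): Farida ∉ Strategy.
(6) (exactly one): Tariq ∈ Strategy.
(2): Strategy already has 1, so the rest are out.
Suppose Tariq ∈ Design: no assignment then satisfies all the clues, so Tariq ∉ Design.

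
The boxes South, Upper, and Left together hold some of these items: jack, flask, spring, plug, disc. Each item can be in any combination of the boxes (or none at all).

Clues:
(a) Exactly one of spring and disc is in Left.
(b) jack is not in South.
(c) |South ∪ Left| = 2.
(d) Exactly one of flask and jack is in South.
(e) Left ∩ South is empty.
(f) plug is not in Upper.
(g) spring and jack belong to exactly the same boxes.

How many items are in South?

1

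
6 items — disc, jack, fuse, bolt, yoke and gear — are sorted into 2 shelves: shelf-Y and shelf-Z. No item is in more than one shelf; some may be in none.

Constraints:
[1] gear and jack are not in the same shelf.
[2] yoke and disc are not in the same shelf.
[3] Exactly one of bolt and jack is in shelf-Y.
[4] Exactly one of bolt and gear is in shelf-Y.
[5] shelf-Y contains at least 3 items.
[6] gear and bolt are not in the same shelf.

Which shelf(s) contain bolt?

bolt: shelf-Y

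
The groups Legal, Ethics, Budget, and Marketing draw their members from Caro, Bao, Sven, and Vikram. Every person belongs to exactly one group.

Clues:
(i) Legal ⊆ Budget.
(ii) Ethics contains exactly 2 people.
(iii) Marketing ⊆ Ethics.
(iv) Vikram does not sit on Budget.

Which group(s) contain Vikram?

From (iv): Vikram ∉ Budget.
(i) contrapositive: Vikram ∉ Legal.
Suppose Vikram ∉ Ethics: no assignment then satisfies all the clues, so Vikram ∈ Ethics.

Vikram: Ethics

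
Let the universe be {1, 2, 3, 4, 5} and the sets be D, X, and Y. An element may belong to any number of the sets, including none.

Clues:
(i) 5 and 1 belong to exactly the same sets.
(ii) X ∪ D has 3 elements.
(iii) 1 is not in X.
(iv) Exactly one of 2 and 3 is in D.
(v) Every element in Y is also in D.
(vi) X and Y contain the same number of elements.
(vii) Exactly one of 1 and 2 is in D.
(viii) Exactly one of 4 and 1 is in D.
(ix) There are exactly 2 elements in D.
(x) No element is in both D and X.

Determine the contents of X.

X = {3}

From (iii): 1 ∉ X.
(i): 5 matches 1: 5 ∉ X.
Suppose 2 ∈ X: no assignment then satisfies all the clues, so 2 ∉ X.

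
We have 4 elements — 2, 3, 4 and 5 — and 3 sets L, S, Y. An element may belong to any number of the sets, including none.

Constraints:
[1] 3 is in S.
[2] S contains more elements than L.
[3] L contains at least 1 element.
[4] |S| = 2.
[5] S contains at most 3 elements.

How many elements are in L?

1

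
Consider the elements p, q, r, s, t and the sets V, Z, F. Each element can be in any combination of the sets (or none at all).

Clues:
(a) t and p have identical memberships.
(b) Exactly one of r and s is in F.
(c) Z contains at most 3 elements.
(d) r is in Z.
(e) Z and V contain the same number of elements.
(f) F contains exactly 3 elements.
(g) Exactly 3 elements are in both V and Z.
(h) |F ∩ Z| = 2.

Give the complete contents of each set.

V = {p, r, t}; Z = {p, r, t}; F = {p, s, t}

From (d): r ∈ Z.
Suppose p ∉ V: no assignment then satisfies all the clues, so p ∈ V.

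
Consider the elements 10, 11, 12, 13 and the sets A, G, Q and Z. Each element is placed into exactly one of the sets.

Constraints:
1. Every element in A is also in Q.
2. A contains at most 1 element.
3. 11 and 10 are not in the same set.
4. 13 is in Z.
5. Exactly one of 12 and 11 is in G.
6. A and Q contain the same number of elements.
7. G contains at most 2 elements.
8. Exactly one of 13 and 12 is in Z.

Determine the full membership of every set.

A = {}; G = {10, 12}; Q = {}; Z = {11, 13}

From (4): 13 ∈ Z.
(8) (exactly one): 12 ∉ Z.
Suppose 10 ∈ A: no assignment then satisfies all the clues, so 10 ∉ A.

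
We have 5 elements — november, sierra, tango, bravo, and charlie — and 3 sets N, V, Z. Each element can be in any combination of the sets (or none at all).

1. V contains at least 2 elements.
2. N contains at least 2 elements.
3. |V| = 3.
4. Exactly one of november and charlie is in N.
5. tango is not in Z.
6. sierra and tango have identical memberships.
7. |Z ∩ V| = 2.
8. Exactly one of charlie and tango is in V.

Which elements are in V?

From (5): tango ∉ Z.
(6): sierra matches tango: sierra ∉ Z.
Suppose november ∉ V: no assignment then satisfies all the clues, so november ∈ V.

V = {bravo, charlie, november}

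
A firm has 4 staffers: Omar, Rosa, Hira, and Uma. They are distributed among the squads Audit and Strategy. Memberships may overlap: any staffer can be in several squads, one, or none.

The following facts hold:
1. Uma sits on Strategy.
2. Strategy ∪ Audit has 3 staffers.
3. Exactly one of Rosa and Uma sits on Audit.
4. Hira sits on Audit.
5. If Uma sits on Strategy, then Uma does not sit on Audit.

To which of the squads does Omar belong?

Omar: none

From (1): Uma ∈ Strategy.
From (4): Hira ∈ Audit.
(5): Uma ∉ Audit.
(3) (exactly one): Rosa ∈ Audit.
Suppose Omar ∈ Audit: no assignment then satisfies all the clues, so Omar ∉ Audit.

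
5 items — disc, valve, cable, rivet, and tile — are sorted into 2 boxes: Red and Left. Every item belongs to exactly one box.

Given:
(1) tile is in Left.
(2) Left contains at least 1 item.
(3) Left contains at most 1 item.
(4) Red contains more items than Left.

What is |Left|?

1

From (1): tile ∈ Left.
(3): Left already has 1, so the rest are out.
Only one box left: disc ∈ Red.
Only one box left: valve ∈ Red.
Only one box left: cable ∈ Red.
Only one box left: rivet ∈ Red.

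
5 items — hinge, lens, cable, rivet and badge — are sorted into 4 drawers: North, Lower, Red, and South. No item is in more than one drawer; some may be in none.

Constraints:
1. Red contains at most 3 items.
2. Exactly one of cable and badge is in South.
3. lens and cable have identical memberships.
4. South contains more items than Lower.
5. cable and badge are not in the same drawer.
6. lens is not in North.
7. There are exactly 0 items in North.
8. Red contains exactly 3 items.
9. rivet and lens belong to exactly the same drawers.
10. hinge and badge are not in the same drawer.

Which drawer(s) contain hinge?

hinge: none

From (6): lens ∉ North.
(3): cable matches lens: cable ∉ North.
(7): North already has 0, so the rest are out.
Suppose hinge ∈ Lower: no assignment then satisfies all the clues, so hinge ∉ Lower.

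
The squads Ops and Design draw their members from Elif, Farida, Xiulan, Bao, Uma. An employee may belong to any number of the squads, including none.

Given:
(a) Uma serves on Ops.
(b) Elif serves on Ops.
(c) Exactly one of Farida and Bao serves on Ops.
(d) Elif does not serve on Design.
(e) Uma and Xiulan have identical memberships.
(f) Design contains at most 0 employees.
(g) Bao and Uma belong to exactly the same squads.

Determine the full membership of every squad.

Ops = {Bao, Elif, Uma, Xiulan}; Design = {}

From (a): Uma ∈ Ops.
From (b): Elif ∈ Ops.
From (d): Elif ∉ Design.
(e): Xiulan matches Uma: Xiulan ∈ Ops.
(f): Design already has 0, so the rest are out.
(g): Bao matches Uma: Bao ∈ Ops.
(c) (exactly one): Farida ∉ Ops.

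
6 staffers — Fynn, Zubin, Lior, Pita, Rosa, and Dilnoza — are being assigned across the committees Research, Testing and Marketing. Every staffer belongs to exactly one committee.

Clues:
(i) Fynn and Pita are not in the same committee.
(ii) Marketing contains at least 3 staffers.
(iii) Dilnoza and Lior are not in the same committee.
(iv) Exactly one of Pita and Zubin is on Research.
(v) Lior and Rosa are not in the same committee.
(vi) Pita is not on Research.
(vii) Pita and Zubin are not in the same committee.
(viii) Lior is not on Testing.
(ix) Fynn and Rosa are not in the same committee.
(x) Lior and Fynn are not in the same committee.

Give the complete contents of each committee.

Research = {Lior, Zubin}; Testing = {Fynn}; Marketing = {Dilnoza, Pita, Rosa}

From (vi): Pita ∉ Research.
From (viii): Lior ∉ Testing.
(iv) (exactly one): Zubin ∈ Research.
Suppose Fynn ∈ Research: no assignment then satisfies all the clues, so Fynn ∉ Research.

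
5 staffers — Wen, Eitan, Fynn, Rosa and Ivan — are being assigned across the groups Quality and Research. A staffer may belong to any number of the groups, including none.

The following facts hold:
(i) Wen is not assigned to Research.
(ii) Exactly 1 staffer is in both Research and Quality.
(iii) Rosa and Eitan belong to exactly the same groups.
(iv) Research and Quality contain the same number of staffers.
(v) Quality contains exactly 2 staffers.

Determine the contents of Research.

From (i): Wen ∉ Research.
Suppose Eitan ∈ Research: no assignment then satisfies all the clues, so Eitan ∉ Research.

Research = {Fynn, Ivan}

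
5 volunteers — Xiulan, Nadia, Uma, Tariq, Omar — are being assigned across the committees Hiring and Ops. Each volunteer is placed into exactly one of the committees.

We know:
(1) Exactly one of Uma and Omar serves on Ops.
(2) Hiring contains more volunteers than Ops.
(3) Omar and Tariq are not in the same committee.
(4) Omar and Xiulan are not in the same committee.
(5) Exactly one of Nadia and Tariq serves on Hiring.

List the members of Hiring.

Hiring = {Tariq, Uma, Xiulan}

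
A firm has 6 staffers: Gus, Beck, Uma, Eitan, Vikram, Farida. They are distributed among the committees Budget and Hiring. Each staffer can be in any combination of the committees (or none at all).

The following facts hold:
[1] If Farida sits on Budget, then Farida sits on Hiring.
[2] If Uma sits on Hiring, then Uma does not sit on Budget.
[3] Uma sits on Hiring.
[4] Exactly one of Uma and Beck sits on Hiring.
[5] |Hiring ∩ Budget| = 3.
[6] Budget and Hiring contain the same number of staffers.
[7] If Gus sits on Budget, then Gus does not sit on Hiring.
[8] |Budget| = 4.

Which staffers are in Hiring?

Hiring = {Eitan, Farida, Uma, Vikram}

From (3): Uma ∈ Hiring.
(2): Uma ∉ Budget.
(4) (exactly one): Beck ∉ Hiring.
Suppose Gus ∈ Hiring: no assignment then satisfies all the clues, so Gus ∉ Hiring.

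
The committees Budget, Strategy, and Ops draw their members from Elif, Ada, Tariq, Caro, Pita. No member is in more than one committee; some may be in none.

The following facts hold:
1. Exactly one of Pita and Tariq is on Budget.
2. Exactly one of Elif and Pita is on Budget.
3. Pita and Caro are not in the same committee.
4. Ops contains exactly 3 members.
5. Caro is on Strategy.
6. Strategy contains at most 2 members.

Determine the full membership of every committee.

Budget = {Pita}; Strategy = {Caro}; Ops = {Ada, Elif, Tariq}

From (5): Caro ∈ Strategy.
(3): Pita ∉ Strategy.
Suppose Elif ∈ Budget: no assignment then satisfies all the clues, so Elif ∉ Budget.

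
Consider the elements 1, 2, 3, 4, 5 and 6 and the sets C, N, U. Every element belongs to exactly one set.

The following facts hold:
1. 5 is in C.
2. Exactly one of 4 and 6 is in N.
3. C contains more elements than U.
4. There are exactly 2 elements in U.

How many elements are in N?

1

From (1): 5 ∈ C.
Suppose 1 ∈ N: no assignment then satisfies all the clues, so 1 ∉ N.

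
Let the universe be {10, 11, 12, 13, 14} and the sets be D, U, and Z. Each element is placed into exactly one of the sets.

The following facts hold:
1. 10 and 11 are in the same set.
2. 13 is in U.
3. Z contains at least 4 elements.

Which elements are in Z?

Z = {10, 11, 12, 14}

From (2): 13 ∈ U.
(3): only 4 candidates remain for Z, so all are in.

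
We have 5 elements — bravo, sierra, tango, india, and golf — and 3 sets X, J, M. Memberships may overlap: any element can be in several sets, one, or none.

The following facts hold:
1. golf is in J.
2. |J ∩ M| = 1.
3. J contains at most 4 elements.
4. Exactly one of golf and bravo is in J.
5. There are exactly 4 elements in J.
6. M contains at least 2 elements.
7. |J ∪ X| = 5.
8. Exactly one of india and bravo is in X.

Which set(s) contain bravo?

bravo: M, X

From (1): golf ∈ J.
(4) (exactly one): bravo ∉ J.
(5): only 4 candidates remain for J, so all are in.
Suppose bravo ∉ X: no assignment then satisfies all the clues, so bravo ∈ X.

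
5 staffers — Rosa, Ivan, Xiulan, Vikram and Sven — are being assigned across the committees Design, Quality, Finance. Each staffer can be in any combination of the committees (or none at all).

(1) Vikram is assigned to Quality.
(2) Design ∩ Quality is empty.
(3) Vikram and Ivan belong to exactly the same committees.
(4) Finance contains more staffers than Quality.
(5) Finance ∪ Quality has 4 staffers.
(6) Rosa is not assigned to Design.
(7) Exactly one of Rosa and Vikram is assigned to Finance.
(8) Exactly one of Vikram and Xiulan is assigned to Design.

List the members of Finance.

Finance = {Ivan, Sven, Vikram, Xiulan}

From (1): Vikram ∈ Quality.
From (6): Rosa ∉ Design.
(2) (disjoint): Vikram ∉ Design.
(3): Ivan matches Vikram: Ivan ∉ Design.
(3): Ivan matches Vikram: Ivan ∈ Quality.
(8) (exactly one): Xiulan ∈ Design.
(2) (disjoint): Xiulan ∉ Quality.
Suppose Rosa ∈ Finance: no assignment then satisfies all the clues, so Rosa ∉ Finance.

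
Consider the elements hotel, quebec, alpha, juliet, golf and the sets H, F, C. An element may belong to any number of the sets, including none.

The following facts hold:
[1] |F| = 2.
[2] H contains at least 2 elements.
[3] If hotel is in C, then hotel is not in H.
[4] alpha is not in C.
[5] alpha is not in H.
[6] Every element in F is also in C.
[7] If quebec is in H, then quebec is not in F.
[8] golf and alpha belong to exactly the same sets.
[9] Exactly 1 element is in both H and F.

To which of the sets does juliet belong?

juliet: C, F, H

From (4): alpha ∉ C.
From (5): alpha ∉ H.
(6) contrapositive: alpha ∉ F.
(8): golf matches alpha: golf ∉ H.
(8): golf matches alpha: golf ∉ F.
(8): golf matches alpha: golf ∉ C.
Suppose juliet ∉ H: no assignment then satisfies all the clues, so juliet ∈ H.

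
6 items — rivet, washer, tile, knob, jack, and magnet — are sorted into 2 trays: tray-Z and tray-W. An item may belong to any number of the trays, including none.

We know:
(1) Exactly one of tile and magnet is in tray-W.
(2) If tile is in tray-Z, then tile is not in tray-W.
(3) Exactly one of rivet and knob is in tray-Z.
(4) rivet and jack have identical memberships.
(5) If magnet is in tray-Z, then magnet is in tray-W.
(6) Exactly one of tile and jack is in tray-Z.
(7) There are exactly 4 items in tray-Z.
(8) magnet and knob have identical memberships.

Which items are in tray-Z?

tray-Z = {knob, magnet, tile, washer}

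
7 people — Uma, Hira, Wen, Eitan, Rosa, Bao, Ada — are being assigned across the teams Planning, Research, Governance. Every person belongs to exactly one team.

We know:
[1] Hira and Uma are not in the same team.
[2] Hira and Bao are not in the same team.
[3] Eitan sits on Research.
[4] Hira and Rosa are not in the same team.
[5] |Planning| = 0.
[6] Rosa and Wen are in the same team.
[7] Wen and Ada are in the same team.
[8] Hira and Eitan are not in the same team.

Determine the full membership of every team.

Planning = {}; Research = {Ada, Bao, Eitan, Rosa, Uma, Wen}; Governance = {Hira}

From (3): Eitan ∈ Research.
(5): Planning already has 0, so the rest are out.
(8): Hira ∉ Research.
Only one team left: Hira ∈ Governance.
(1): Uma ∉ Governance.
(2): Bao ∉ Governance.
(4): Rosa ∉ Governance.
(6): Wen matches Rosa: Wen ∉ Governance.
(7): Ada matches Wen: Ada ∉ Governance.
Only one team left: Uma ∈ Research.
Only one team left: Wen ∈ Research.
Only one team left: Ada ∈ Research.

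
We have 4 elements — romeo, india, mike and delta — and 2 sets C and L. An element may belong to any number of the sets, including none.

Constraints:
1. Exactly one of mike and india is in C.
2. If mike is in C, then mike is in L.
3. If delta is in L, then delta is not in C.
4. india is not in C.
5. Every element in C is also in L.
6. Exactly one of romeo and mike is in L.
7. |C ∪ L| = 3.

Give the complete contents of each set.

C = {mike}; L = {delta, india, mike}

From (4): india ∉ C.
(1) (exactly one): mike ∈ C.
(2): mike ∈ L.
(6) (exactly one): romeo ∉ L.
(5) contrapositive: romeo ∉ C.
Suppose india ∉ L: no assignment then satisfies all the clues, so india ∈ L.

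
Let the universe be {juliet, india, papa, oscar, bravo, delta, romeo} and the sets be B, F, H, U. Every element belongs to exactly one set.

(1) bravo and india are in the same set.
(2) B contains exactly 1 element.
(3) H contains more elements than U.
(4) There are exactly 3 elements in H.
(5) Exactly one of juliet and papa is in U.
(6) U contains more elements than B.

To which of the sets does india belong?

india: H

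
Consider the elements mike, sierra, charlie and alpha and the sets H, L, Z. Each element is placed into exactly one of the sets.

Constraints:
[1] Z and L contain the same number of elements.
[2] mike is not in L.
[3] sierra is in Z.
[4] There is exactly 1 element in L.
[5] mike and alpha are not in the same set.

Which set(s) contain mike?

mike: H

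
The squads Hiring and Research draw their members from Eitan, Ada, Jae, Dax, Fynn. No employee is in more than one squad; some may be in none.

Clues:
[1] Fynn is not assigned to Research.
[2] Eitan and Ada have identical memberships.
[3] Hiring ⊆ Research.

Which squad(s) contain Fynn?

From (1): Fynn ∉ Research.
(3) contrapositive: Fynn ∉ Hiring.

Fynn: none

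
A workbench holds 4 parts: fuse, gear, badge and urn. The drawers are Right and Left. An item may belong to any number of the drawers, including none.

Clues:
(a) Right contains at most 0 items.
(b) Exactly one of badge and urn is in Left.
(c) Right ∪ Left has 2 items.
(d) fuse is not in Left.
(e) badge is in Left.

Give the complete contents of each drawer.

Right = {}; Left = {badge, gear}

From (d): fuse ∉ Left.
From (e): badge ∈ Left.
(a): Right already has 0, so the rest are out.
(b) (exactly one): urn ∉ Left.
Suppose gear ∉ Left: no assignment then satisfies all the clues, so gear ∈ Left.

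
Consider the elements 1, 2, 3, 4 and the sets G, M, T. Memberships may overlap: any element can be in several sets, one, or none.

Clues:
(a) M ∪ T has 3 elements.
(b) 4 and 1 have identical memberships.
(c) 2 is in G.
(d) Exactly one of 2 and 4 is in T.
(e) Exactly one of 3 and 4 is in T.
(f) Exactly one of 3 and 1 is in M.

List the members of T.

T = {1, 4}

From (c): 2 ∈ G.
Suppose 1 ∉ T: no assignment then satisfies all the clues, so 1 ∈ T.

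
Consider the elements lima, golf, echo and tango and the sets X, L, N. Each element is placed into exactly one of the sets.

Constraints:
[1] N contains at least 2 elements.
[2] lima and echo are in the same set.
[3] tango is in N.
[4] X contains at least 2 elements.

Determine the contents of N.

From (3): tango ∈ N.
Suppose lima ∈ N: no assignment then satisfies all the clues, so lima ∉ N.

N = {golf, tango}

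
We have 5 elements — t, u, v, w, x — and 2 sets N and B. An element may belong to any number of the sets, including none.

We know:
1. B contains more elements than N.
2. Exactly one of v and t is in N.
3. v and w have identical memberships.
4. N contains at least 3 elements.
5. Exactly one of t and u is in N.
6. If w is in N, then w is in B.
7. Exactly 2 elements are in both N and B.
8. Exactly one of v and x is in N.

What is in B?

B = {t, v, w, x}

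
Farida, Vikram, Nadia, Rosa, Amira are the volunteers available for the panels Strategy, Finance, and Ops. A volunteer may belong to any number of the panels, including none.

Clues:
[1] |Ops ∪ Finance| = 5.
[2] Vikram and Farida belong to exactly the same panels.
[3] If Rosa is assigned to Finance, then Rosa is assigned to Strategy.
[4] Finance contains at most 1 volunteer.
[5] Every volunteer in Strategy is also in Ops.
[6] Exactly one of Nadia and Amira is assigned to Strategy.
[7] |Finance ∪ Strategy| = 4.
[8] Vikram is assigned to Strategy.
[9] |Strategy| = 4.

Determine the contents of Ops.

From (8): Vikram ∈ Strategy.
(2): Farida matches Vikram: Farida ∈ Strategy.
(5) with Farida ∈ Strategy: Farida ∈ Ops.
(5) with Vikram ∈ Strategy: Vikram ∈ Ops.
Suppose Nadia ∉ Ops: no assignment then satisfies all the clues, so Nadia ∈ Ops.

Ops = {Amira, Farida, Nadia, Rosa, Vikram}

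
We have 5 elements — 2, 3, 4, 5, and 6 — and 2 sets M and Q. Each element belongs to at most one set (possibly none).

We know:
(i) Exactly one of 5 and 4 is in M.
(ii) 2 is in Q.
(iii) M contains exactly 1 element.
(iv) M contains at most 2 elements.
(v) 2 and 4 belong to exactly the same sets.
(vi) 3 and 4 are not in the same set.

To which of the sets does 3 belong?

3: none

From (ii): 2 ∈ Q.
(v): 4 matches 2: 4 ∉ M.
(v): 4 matches 2: 4 ∈ Q.
(vi): 3 ∉ Q.
(i) (exactly one): 5 ∈ M.
(iii): M already has 1, so the rest are out.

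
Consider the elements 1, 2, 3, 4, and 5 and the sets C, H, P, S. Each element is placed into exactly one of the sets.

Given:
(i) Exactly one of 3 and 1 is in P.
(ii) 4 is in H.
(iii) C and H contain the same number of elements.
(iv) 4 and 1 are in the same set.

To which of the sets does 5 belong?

5: C

From (ii): 4 ∈ H.
(iv): 1 matches 4: 1 ∉ C.
(iv): 1 matches 4: 1 ∈ H.
(i) (exactly one): 3 ∈ P.
Suppose 5 ∉ C: no assignment then satisfies all the clues, so 5 ∈ C.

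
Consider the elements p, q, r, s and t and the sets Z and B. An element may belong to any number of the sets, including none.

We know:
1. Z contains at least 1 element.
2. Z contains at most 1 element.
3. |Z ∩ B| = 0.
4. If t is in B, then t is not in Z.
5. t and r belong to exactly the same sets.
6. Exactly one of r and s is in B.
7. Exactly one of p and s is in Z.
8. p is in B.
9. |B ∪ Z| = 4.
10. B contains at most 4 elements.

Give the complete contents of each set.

From (8): p ∈ B.
Suppose p ∈ Z: no assignment then satisfies all the clues, so p ∉ Z.

Z = {s}; B = {p, r, t}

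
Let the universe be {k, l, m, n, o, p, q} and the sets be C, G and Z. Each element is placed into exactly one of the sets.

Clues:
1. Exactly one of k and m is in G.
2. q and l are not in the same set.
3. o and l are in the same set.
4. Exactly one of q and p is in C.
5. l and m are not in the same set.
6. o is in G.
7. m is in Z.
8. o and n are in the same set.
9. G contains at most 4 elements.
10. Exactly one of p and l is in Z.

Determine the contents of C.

C = {q}

From (6): o ∈ G.
From (7): m ∈ Z.
(1) (exactly one): k ∈ G.
(3): l matches o: l ∉ C.
(3): l matches o: l ∈ G.
(8): n matches o: n ∉ C.
(8): n matches o: n ∈ G.
(9): G already has 4, so the rest are out.
(10) (exactly one): p ∈ Z.
(4) (exactly one): q ∈ C.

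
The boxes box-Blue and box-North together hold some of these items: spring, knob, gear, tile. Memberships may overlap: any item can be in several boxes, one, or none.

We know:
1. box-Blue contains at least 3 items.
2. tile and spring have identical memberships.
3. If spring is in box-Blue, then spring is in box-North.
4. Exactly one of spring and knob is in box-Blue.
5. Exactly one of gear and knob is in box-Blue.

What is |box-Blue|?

3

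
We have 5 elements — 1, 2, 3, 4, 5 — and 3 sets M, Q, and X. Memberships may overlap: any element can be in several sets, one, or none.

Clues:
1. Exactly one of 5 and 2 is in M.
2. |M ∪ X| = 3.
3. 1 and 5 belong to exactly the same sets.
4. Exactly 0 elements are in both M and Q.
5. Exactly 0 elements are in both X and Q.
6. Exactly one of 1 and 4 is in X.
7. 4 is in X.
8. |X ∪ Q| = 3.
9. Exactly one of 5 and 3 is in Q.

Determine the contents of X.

X = {4}

From (7): 4 ∈ X.
(6) (exactly one): 1 ∉ X.
(3): 5 matches 1: 5 ∉ X.
Suppose 2 ∈ X: no assignment then satisfies all the clues, so 2 ∉ X.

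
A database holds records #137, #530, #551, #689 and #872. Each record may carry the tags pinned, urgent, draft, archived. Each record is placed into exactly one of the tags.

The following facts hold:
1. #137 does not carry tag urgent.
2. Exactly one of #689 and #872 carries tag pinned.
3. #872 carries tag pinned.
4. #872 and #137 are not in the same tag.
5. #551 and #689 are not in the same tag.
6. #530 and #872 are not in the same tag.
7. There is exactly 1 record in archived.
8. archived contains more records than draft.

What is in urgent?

urgent = {#530, #689}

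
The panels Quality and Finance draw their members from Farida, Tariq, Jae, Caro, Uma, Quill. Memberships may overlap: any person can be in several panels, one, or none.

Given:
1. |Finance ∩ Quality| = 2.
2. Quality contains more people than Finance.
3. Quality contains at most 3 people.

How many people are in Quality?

3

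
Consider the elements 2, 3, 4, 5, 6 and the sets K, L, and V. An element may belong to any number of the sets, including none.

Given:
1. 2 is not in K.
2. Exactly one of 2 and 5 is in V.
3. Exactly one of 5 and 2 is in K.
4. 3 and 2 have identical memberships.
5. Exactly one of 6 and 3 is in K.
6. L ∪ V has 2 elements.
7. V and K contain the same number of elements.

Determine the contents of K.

From (1): 2 ∉ K.
(3) (exactly one): 5 ∈ K.
(4): 3 matches 2: 3 ∉ K.
(5) (exactly one): 6 ∈ K.
Suppose 4 ∈ K: no assignment then satisfies all the clues, so 4 ∉ K.

K = {5, 6}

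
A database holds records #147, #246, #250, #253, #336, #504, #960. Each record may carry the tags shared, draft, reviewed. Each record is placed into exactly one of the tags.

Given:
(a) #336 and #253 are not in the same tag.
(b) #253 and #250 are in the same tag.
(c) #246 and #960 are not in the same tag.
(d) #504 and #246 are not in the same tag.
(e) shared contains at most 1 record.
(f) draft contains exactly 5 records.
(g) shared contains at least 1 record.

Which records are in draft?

draft = {#147, #250, #253, #504, #960}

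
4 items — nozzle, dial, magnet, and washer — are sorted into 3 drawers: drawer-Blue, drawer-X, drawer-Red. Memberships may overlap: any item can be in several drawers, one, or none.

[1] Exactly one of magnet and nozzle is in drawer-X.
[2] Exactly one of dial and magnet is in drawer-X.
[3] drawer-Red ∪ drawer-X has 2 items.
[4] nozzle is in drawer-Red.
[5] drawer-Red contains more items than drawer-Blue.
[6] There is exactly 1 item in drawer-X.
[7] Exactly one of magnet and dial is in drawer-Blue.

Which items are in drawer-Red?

drawer-Red = {magnet, nozzle}

From (4): nozzle ∈ drawer-Red.
Suppose dial ∈ drawer-Red: no assignment then satisfies all the clues, so dial ∉ drawer-Red.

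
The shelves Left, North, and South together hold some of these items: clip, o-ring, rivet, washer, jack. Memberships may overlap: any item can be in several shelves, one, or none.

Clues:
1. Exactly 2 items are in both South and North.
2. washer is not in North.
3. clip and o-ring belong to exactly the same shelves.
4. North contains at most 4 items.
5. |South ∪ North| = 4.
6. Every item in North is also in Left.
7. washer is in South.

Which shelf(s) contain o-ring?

o-ring: Left, North, South

From (2): washer ∉ North.
From (7): washer ∈ South.
Suppose o-ring ∉ Left: no assignment then satisfies all the clues, so o-ring ∈ Left.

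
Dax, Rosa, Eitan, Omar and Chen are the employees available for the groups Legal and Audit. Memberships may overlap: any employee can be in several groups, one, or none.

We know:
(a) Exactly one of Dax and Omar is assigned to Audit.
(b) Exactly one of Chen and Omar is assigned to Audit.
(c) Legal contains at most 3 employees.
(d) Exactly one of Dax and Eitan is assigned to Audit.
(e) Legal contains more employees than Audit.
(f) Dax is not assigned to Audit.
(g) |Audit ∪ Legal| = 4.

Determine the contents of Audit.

From (f): Dax ∉ Audit.
(a) (exactly one): Omar ∈ Audit.
(b) (exactly one): Chen ∉ Audit.
(d) (exactly one): Eitan ∈ Audit.
Suppose Rosa ∈ Audit: no assignment then satisfies all the clues, so Rosa ∉ Audit.

Audit = {Eitan, Omar}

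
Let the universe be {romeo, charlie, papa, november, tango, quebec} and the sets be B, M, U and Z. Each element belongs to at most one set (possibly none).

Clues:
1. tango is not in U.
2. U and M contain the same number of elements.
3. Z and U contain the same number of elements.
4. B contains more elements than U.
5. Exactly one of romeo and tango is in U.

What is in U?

U = {romeo}

From (1): tango ∉ U.
(5) (exactly one): romeo ∈ U.
Suppose charlie ∈ U: no assignment then satisfies all the clues, so charlie ∉ U.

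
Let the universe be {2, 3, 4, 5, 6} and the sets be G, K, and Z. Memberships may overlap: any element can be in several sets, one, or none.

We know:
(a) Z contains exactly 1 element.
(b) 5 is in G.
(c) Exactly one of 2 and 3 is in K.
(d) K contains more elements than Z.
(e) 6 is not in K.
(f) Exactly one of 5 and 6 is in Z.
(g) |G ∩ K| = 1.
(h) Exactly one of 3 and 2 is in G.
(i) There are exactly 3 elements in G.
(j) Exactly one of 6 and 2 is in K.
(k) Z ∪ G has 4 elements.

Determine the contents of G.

G = {3, 4, 5}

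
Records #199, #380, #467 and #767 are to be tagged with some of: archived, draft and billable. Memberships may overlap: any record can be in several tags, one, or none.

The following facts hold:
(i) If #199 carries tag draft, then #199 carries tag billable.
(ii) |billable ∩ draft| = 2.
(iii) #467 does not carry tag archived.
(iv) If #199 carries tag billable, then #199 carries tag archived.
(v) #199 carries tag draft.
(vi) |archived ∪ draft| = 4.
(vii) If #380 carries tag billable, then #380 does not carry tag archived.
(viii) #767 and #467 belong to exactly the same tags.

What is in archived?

From (iii): #467 ∉ archived.
From (v): #199 ∈ draft.
(i): #199 ∈ billable.
(iv): #199 ∈ archived.
(viii): #767 matches #467: #767 ∉ archived.
Suppose #380 ∈ archived: no assignment then satisfies all the clues, so #380 ∉ archived.

archived = {#199}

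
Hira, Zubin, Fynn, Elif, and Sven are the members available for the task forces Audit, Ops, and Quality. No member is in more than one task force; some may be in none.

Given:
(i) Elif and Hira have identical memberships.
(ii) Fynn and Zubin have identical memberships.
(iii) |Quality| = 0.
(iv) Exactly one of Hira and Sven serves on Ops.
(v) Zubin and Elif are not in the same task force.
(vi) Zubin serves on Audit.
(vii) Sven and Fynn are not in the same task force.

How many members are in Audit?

From (vi): Zubin ∈ Audit.
(ii): Fynn matches Zubin: Fynn ∈ Audit.
(iii): Quality already has 0, so the rest are out.
(v): Elif ∉ Audit.
(vii): Sven ∉ Audit.
(i): Hira matches Elif: Hira ∉ Audit.

2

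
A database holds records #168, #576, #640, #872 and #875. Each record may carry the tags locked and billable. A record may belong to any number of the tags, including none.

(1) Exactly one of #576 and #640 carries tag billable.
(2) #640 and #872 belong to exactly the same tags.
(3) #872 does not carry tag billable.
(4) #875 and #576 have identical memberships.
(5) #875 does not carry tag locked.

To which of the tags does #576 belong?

#576: billable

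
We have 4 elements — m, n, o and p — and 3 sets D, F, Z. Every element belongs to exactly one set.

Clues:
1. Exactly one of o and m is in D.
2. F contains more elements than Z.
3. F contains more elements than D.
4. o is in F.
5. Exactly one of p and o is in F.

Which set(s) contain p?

p: Z

From (4): o ∈ F.
(1) (exactly one): m ∈ D.
(5) (exactly one): p ∉ F.
Suppose p ∈ D: no assignment then satisfies all the clues, so p ∉ D.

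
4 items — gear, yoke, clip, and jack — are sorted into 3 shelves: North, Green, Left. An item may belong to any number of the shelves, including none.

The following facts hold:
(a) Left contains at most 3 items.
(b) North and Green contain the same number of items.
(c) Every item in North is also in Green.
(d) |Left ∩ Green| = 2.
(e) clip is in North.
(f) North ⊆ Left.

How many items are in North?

From (e): clip ∈ North.
(c) with clip ∈ North: clip ∈ Green.
(f) with clip ∈ North: clip ∈ Left.

2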